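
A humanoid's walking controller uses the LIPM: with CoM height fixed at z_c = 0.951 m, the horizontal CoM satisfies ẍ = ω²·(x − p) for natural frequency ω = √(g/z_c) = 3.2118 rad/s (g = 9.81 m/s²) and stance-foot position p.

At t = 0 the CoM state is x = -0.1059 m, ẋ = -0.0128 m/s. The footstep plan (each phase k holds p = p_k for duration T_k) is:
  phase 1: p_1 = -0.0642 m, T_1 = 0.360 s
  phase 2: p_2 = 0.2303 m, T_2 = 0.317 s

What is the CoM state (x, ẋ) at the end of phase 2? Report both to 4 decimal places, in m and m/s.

phase 1: p=-0.0642, T=0.360, ωT=1.156248, cosh=1.746326, sinh=1.431661; start (x,ẋ)=(-0.105900, -0.012800) → end (x,ẋ)=(-0.142727, -0.214098)
phase 2: p=0.2303, T=0.317, ωT=1.018141, cosh=1.564655, sinh=1.203389; start (x,ẋ)=(-0.142727, -0.214098) → end (x,ẋ)=(-0.433577, -1.776757)

x = -0.4336, ẋ = -1.7768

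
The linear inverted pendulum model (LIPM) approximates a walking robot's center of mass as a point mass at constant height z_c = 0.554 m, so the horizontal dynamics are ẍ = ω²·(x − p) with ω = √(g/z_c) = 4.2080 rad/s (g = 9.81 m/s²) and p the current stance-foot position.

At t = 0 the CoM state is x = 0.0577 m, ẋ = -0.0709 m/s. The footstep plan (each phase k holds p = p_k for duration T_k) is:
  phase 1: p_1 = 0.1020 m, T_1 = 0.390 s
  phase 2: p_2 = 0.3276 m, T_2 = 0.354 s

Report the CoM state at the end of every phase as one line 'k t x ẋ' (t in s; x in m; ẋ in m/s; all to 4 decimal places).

1 0.3900 -0.0585 -0.6528
2 0.7440 -0.8986 -4.9409

phase 1: p=0.1020, T=0.390, ωT=1.641120, cosh=2.677355, sinh=2.483592; start (x,ẋ)=(0.057700, -0.070900) → end (x,ẋ)=(-0.058453, -0.652802)
phase 2: p=0.3276, T=0.354, ωT=1.489632, cosh=2.330459, sinh=2.105004; start (x,ẋ)=(-0.058453, -0.652802) → end (x,ẋ)=(-0.898636, -4.940925)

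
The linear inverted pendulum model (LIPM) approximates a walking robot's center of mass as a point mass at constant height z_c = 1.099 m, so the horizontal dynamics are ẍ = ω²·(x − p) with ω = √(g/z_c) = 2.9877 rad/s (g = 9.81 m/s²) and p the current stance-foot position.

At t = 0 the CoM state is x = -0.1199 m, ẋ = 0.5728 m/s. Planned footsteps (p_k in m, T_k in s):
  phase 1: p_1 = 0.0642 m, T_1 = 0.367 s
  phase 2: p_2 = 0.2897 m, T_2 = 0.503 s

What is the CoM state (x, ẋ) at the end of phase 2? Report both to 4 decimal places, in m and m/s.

x = -0.2048, ẋ = -1.2441

phase 1: p=0.0642, T=0.367, ωT=1.096486, cosh=1.663835, sinh=1.329792; start (x,ẋ)=(-0.119900, 0.572800) → end (x,ẋ)=(0.012835, 0.221612)
phase 2: p=0.2897, T=0.503, ωT=1.502813, cosh=2.358409, sinh=2.135905; start (x,ẋ)=(0.012835, 0.221612) → end (x,ẋ)=(-0.204831, -1.244148)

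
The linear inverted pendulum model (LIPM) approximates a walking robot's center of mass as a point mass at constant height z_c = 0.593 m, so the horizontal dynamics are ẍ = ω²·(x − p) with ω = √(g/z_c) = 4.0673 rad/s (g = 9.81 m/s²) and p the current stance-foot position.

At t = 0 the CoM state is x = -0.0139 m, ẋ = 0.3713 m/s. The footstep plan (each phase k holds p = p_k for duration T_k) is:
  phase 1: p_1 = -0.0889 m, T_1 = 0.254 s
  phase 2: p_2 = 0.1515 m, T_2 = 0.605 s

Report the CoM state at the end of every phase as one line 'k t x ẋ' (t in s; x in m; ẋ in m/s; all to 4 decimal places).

1 0.2540 0.1418 0.9620
2 0.8590 1.4694 5.4460

phase 1: p=-0.0889, T=0.254, ωT=1.033094, cosh=1.582825, sinh=1.226921; start (x,ẋ)=(-0.013900, 0.371300) → end (x,ẋ)=(0.141816, 0.961972)
phase 2: p=0.1515, T=0.605, ωT=2.460717, cosh=5.899287, sinh=5.813914; start (x,ẋ)=(0.141816, 0.961972) → end (x,ẋ)=(1.469444, 5.445962)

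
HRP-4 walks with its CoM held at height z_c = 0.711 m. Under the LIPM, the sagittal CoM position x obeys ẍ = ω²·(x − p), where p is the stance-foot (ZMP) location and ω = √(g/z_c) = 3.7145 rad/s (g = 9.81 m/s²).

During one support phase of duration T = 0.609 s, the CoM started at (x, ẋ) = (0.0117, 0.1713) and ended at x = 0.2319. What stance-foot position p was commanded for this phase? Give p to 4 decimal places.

p = 0.0114

ωT = 3.7145·0.609 = 2.262131; cosh(ωT) = 4.853828, sinh(ωT) = 4.749700
x(T) = p + (x₀−p)·cosh(ωT) + (ẋ₀/ω)·sinh(ωT) ⇒ p·(1 − cosh) = x(T) − x₀·cosh − (ẋ₀/ω)·sinh
numerator   = 0.2319 − (0.0117)·4.853828 − (0.1713/3.7145)·4.749700 = -0.043930
denominator = 1 − 4.853828 = -3.853828
p = -0.043930 / -3.853828 = 0.0114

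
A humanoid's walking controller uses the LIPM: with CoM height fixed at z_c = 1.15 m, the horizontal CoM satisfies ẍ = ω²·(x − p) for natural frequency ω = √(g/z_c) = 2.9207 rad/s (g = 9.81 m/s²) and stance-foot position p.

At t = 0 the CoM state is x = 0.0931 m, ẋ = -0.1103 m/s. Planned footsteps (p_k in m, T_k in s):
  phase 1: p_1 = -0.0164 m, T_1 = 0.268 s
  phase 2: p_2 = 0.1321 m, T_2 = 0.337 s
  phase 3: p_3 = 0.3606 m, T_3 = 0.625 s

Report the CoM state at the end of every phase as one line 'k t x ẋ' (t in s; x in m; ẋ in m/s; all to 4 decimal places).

phase 1: p=-0.0164, T=0.268, ωT=0.782748, cosh=1.322311, sinh=0.865163; start (x,ẋ)=(0.093100, -0.110300) → end (x,ẋ)=(0.095720, 0.130843)
phase 2: p=0.1321, T=0.337, ωT=0.984276, cosh=1.524792, sinh=1.151082; start (x,ẋ)=(0.095720, 0.130843) → end (x,ẋ)=(0.128195, 0.077200)
phase 3: p=0.3606, T=0.625, ωT=1.825438, cosh=3.183328, sinh=3.022181; start (x,ẋ)=(0.128195, 0.077200) → end (x,ẋ)=(-0.299338, -1.805657)

1 0.2680 0.0957 0.1308
2 0.6050 0.1282 0.0772
3 1.2300 -0.2993 -1.8057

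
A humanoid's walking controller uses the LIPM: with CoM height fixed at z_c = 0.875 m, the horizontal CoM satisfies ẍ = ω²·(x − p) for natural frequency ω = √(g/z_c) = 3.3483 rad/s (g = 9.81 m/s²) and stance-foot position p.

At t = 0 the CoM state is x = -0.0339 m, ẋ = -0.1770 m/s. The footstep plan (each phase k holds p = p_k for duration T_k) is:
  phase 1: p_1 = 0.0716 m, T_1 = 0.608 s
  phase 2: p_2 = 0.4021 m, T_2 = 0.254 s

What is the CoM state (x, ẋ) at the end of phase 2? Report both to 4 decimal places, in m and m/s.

phase 1: p=0.0716, T=0.608, ωT=2.035766, cosh=3.894350, sinh=3.763769; start (x,ẋ)=(-0.033900, -0.177000) → end (x,ẋ)=(-0.538217, -2.018835)
phase 2: p=0.4021, T=0.254, ωT=0.850468, cosh=1.383979, sinh=0.956764; start (x,ẋ)=(-0.538217, -2.018835) → end (x,ẋ)=(-1.476153, -5.806360)

x = -1.4762, ẋ = -5.8064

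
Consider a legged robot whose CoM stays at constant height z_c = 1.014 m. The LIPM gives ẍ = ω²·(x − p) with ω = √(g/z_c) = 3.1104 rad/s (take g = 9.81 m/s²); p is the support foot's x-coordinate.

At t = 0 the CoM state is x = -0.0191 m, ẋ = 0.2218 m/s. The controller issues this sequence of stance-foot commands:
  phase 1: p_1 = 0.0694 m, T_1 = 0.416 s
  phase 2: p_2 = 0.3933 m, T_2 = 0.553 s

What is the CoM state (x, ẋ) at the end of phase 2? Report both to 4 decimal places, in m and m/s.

x = -0.7192, ẋ = -3.2554

phase 1: p=0.0694, T=0.416, ωT=1.293926, cosh=1.960635, sinh=1.686443; start (x,ẋ)=(-0.019100, 0.221800) → end (x,ẋ)=(0.016143, -0.029359)
phase 2: p=0.3933, T=0.553, ωT=1.720051, cosh=2.881936, sinh=2.702879; start (x,ẋ)=(0.016143, -0.029359) → end (x,ẋ)=(-0.719156, -3.255386)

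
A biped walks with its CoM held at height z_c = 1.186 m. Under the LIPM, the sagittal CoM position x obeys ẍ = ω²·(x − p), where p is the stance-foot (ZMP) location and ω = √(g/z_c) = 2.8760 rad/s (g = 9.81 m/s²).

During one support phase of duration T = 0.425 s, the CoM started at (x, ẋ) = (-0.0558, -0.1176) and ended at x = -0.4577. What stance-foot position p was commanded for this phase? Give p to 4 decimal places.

p = 0.3449

ωT = 2.8760·0.425 = 1.222300; cosh(ωT) = 1.844770, sinh(ωT) = 1.550218
x(T) = p + (x₀−p)·cosh(ωT) + (ẋ₀/ω)·sinh(ωT) ⇒ p·(1 − cosh) = x(T) − x₀·cosh − (ẋ₀/ω)·sinh
numerator   = -0.4577 − (-0.0558)·1.844770 − (-0.1176/2.8760)·1.550218 = -0.291373
denominator = 1 − 1.844770 = -0.844770
p = -0.291373 / -0.844770 = 0.3449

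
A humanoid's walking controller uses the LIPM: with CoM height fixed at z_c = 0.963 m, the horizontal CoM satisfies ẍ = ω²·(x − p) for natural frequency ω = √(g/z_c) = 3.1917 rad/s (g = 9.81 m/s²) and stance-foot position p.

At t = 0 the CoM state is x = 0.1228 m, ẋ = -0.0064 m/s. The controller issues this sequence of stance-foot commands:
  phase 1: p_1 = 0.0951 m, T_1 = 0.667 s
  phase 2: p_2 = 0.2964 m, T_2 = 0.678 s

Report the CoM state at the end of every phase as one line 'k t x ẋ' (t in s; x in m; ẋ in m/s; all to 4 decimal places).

phase 1: p=0.0951, T=0.667, ωT=2.128864, cosh=4.262142, sinh=4.143170; start (x,ẋ)=(0.122800, -0.006400) → end (x,ẋ)=(0.204853, 0.339020)
phase 2: p=0.2964, T=0.678, ωT=2.163973, cosh=4.410261, sinh=4.295393; start (x,ẋ)=(0.204853, 0.339020) → end (x,ẋ)=(0.348910, 0.240101)

1 0.6670 0.2049 0.3390
2 1.3450 0.3489 0.2401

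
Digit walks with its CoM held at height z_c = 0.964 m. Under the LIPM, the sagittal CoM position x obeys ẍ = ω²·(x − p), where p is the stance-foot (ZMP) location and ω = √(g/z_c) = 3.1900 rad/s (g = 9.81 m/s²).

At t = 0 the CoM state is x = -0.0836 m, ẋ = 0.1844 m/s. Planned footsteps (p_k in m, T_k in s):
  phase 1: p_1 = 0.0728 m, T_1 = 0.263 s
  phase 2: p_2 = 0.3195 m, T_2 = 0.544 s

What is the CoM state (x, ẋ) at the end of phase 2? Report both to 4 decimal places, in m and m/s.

x = -1.0568, ẋ = -4.1996

phase 1: p=0.0728, T=0.263, ωT=0.838970, cosh=1.373069, sinh=0.940913; start (x,ẋ)=(-0.083600, 0.184400) → end (x,ẋ)=(-0.087558, -0.216243)
phase 2: p=0.3195, T=0.544, ωT=1.735360, cosh=2.923653, sinh=2.747316; start (x,ẋ)=(-0.087558, -0.216243) → end (x,ẋ)=(-1.056830, -4.199649)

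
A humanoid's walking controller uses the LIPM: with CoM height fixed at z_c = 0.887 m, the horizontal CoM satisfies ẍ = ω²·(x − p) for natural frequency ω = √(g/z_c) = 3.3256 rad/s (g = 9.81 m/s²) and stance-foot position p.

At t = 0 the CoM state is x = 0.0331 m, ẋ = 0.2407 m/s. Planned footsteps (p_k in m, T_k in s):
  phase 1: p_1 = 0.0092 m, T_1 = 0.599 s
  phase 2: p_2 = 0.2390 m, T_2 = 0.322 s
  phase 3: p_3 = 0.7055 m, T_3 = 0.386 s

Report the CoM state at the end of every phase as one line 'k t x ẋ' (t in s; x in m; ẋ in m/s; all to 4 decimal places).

1 0.5990 0.3588 1.1845
2 0.9210 0.8929 2.4440
3 1.3070 2.2943 5.7882

phase 1: p=0.0092, T=0.599, ωT=1.992034, cosh=3.733425, sinh=3.597007; start (x,ẋ)=(0.033100, 0.240700) → end (x,ẋ)=(0.358773, 1.184532)
phase 2: p=0.2390, T=0.322, ωT=1.070843, cosh=1.630279, sinh=1.287560; start (x,ẋ)=(0.358773, 1.184532) → end (x,ẋ)=(0.892874, 2.443974)
phase 3: p=0.7055, T=0.386, ωT=1.283682, cosh=1.943461, sinh=1.666445; start (x,ẋ)=(0.892874, 2.443974) → end (x,ẋ)=(2.294319, 5.788178)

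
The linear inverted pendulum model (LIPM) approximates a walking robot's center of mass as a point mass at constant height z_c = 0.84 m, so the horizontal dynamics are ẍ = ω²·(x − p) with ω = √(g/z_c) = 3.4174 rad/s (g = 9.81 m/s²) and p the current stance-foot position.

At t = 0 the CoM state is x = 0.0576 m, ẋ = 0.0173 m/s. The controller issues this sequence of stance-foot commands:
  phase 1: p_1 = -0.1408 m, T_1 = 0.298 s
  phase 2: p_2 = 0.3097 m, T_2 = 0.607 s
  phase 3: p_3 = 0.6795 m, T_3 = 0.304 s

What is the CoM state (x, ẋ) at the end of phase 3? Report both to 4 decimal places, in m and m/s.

phase 1: p=-0.1408, T=0.298, ωT=1.018385, cosh=1.564949, sinh=1.203771; start (x,ẋ)=(0.057600, 0.017300) → end (x,ẋ)=(0.175780, 0.843245)
phase 2: p=0.3097, T=0.607, ωT=2.074362, cosh=4.042551, sinh=3.916914; start (x,ẋ)=(0.175780, 0.843245) → end (x,ẋ)=(0.734821, 1.616250)
phase 3: p=0.6795, T=0.304, ωT=1.038890, cosh=1.589962, sinh=1.236115; start (x,ẋ)=(0.734821, 1.616250) → end (x,ẋ)=(1.352076, 2.803470)

x = 1.3521, ẋ = 2.8035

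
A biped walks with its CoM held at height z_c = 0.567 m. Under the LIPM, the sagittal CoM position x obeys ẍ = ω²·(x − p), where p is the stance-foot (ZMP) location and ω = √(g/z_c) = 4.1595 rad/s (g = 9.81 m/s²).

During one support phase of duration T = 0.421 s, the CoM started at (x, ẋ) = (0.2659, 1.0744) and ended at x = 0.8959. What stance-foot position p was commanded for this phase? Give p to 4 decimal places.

ωT = 4.1595·0.421 = 1.751150; cosh(ωT) = 2.967398, sinh(ωT) = 2.793824
x(T) = p + (x₀−p)·cosh(ωT) + (ẋ₀/ω)·sinh(ωT) ⇒ p·(1 − cosh) = x(T) − x₀·cosh − (ẋ₀/ω)·sinh
numerator   = 0.8959 − (0.2659)·2.967398 − (1.0744/4.1595)·2.793824 = -0.614776
denominator = 1 − 2.967398 = -1.967398
p = -0.614776 / -1.967398 = 0.3125

p = 0.3125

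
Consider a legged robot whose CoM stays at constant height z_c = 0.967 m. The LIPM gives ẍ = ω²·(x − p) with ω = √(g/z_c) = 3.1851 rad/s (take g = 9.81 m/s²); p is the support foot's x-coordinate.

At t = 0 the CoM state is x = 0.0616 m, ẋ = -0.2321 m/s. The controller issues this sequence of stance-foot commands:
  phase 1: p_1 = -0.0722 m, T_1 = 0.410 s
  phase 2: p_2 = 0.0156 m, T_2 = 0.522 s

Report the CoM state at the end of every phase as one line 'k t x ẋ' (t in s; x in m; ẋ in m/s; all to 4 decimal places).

1 0.4100 0.0682 0.2690
2 0.9320 0.3740 1.1608

phase 1: p=-0.0722, T=0.410, ωT=1.305891, cosh=1.980954, sinh=1.710023; start (x,ẋ)=(0.061600, -0.232100) → end (x,ẋ)=(0.068241, 0.268975)
phase 2: p=0.0156, T=0.522, ωT=1.662622, cosh=2.731380, sinh=2.541739; start (x,ẋ)=(0.068241, 0.268975) → end (x,ẋ)=(0.374028, 1.160840)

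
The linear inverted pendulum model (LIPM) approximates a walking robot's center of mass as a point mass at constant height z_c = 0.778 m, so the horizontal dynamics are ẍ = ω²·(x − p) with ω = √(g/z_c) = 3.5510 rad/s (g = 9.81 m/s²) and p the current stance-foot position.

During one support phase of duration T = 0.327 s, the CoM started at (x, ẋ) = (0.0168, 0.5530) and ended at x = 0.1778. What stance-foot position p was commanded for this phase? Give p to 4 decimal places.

ωT = 3.5510·0.327 = 1.161177; cosh(ωT) = 1.753404, sinh(ωT) = 1.440286
x(T) = p + (x₀−p)·cosh(ωT) + (ẋ₀/ω)·sinh(ωT) ⇒ p·(1 − cosh) = x(T) − x₀·cosh − (ẋ₀/ω)·sinh
numerator   = 0.1778 − (0.0168)·1.753404 − (0.5530/3.5510)·1.440286 = -0.075954
denominator = 1 − 1.753404 = -0.753404
p = -0.075954 / -0.753404 = 0.1008

p = 0.1008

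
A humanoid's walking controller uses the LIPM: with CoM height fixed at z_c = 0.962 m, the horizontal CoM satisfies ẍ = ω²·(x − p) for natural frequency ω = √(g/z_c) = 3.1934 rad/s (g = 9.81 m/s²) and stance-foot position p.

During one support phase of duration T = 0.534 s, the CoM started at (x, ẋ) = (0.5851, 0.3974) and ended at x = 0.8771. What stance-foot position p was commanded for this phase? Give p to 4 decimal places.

ωT = 3.1934·0.534 = 1.705276; cosh(ωT) = 2.842312, sinh(ωT) = 2.660590
x(T) = p + (x₀−p)·cosh(ωT) + (ẋ₀/ω)·sinh(ωT) ⇒ p·(1 − cosh) = x(T) − x₀·cosh − (ẋ₀/ω)·sinh
numerator   = 0.8771 − (0.5851)·2.842312 − (0.3974/3.1934)·2.660590 = -1.117032
denominator = 1 − 2.842312 = -1.842312
p = -1.117032 / -1.842312 = 0.6063

p = 0.6063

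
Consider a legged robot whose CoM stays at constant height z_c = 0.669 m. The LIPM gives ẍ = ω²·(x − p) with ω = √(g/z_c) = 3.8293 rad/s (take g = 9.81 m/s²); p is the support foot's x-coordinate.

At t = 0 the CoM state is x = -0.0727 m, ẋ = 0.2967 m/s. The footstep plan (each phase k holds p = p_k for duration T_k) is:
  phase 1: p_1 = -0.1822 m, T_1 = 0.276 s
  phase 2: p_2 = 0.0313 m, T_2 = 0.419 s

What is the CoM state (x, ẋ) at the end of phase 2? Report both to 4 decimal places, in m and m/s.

x = 0.8182, ẋ = 3.1692

phase 1: p=-0.1822, T=0.276, ωT=1.056887, cosh=1.612468, sinh=1.264932; start (x,ẋ)=(-0.072700, 0.296700) → end (x,ẋ)=(0.092374, 1.008815)
phase 2: p=0.0313, T=0.419, ωT=1.604477, cosh=2.588125, sinh=2.387130; start (x,ẋ)=(0.092374, 1.008815) → end (x,ẋ)=(0.818248, 3.169221)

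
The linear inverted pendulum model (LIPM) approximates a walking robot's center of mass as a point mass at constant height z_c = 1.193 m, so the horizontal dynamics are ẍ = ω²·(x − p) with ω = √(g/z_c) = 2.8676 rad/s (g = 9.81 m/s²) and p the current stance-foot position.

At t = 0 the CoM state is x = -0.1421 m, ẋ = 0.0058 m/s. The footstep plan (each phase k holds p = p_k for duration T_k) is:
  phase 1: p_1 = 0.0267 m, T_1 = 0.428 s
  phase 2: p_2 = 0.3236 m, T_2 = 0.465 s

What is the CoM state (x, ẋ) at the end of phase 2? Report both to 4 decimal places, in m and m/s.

x = -1.3649, ẋ = -4.5796

phase 1: p=0.0267, T=0.428, ωT=1.227333, cosh=1.852595, sinh=1.559522; start (x,ẋ)=(-0.142100, 0.005800) → end (x,ẋ)=(-0.282864, -0.744143)
phase 2: p=0.3236, T=0.465, ωT=1.333434, cosh=2.028810, sinh=1.765240; start (x,ẋ)=(-0.282864, -0.744143) → end (x,ẋ)=(-1.364880, -4.579645)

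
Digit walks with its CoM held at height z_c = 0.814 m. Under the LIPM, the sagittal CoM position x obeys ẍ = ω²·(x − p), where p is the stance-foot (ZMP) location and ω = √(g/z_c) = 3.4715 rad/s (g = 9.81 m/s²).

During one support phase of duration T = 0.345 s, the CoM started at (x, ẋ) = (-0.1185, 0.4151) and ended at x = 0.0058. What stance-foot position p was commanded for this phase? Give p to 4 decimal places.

ωT = 3.4715·0.345 = 1.197667; cosh(ωT) = 1.807140, sinh(ωT) = 1.505242
x(T) = p + (x₀−p)·cosh(ωT) + (ẋ₀/ω)·sinh(ωT) ⇒ p·(1 − cosh) = x(T) − x₀·cosh − (ẋ₀/ω)·sinh
numerator   = 0.0058 − (-0.1185)·1.807140 − (0.4151/3.4715)·1.505242 = 0.039959
denominator = 1 − 1.807140 = -0.807140
p = 0.039959 / -0.807140 = -0.0495

p = -0.0495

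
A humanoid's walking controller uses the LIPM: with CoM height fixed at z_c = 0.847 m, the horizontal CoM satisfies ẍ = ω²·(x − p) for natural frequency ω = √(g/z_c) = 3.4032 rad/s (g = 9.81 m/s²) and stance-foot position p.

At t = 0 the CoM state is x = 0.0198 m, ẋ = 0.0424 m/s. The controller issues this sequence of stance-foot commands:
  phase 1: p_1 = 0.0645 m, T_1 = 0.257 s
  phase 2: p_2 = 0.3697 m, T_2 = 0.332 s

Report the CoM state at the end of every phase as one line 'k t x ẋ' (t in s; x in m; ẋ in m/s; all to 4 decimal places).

1 0.2570 0.0139 -0.0910
2 0.5890 -0.2754 -1.8338

phase 1: p=0.0645, T=0.257, ωT=0.874622, cosh=1.407495, sinh=0.990475; start (x,ẋ)=(0.019800, 0.042400) → end (x,ẋ)=(0.013925, -0.090996)
phase 2: p=0.3697, T=0.332, ωT=1.129862, cosh=1.709154, sinh=1.386076; start (x,ẋ)=(0.013925, -0.090996) → end (x,ẋ)=(-0.275436, -1.833750)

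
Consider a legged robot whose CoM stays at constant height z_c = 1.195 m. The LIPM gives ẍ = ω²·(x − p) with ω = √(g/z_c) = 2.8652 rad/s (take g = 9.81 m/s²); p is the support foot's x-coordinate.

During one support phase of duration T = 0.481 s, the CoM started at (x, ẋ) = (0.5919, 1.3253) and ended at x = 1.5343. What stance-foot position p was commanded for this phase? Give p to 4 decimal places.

ωT = 2.8652·0.481 = 1.378161; cosh(ωT) = 2.109820, sinh(ωT) = 1.857779
x(T) = p + (x₀−p)·cosh(ωT) + (ẋ₀/ω)·sinh(ωT) ⇒ p·(1 − cosh) = x(T) − x₀·cosh − (ẋ₀/ω)·sinh
numerator   = 1.5343 − (0.5919)·2.109820 − (1.3253/2.8652)·1.857779 = -0.573819
denominator = 1 − 2.109820 = -1.109820
p = -0.573819 / -1.109820 = 0.5170

p = 0.5170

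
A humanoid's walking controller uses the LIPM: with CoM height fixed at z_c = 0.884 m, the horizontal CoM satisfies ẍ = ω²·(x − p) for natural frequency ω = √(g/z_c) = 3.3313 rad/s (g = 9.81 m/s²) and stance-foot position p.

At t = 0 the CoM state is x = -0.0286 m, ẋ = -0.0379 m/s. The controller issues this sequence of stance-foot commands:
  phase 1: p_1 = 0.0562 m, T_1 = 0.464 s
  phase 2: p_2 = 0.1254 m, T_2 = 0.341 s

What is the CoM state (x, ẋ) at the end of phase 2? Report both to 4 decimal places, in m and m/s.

x = -0.6985, ẋ = -2.6540

phase 1: p=0.0562, T=0.464, ωT=1.545723, cosh=2.452260, sinh=2.239103; start (x,ẋ)=(-0.028600, -0.037900) → end (x,ẋ)=(-0.177226, -0.725474)
phase 2: p=0.1254, T=0.341, ωT=1.135973, cosh=1.717656, sinh=1.396547; start (x,ẋ)=(-0.177226, -0.725474) → end (x,ẋ)=(-0.698540, -2.654027)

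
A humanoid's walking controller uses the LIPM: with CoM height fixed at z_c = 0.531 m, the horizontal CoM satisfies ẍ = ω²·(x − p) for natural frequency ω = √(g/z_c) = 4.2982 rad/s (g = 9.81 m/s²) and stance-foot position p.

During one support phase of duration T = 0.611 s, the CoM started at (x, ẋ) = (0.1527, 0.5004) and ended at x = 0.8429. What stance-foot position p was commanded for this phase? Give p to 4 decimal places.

ωT = 4.2982·0.611 = 2.626200; cosh(ωT) = 6.946753, sinh(ωT) = 6.874400
x(T) = p + (x₀−p)·cosh(ωT) + (ẋ₀/ω)·sinh(ωT) ⇒ p·(1 − cosh) = x(T) − x₀·cosh − (ẋ₀/ω)·sinh
numerator   = 0.8429 − (0.1527)·6.946753 − (0.5004/4.2982)·6.874400 = -1.018192
denominator = 1 − 6.946753 = -5.946753
p = -1.018192 / -5.946753 = 0.1712

p = 0.1712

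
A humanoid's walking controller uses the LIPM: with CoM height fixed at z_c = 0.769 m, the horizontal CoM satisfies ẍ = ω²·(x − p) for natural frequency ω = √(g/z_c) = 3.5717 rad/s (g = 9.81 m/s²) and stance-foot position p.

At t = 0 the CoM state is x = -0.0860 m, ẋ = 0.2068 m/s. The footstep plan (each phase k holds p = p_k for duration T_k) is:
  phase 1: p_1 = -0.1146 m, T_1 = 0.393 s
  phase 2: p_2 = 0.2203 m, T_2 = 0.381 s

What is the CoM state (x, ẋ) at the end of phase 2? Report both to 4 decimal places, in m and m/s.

x = 0.2099, ẋ = 0.2762

phase 1: p=-0.1146, T=0.393, ωT=1.403678, cosh=2.157917, sinh=1.912226; start (x,ẋ)=(-0.086000, 0.206800) → end (x,ẋ)=(0.057834, 0.641592)
phase 2: p=0.2203, T=0.381, ωT=1.360818, cosh=2.077916, sinh=1.821465; start (x,ẋ)=(0.057834, 0.641592) → end (x,ẋ)=(0.209902, 0.276213)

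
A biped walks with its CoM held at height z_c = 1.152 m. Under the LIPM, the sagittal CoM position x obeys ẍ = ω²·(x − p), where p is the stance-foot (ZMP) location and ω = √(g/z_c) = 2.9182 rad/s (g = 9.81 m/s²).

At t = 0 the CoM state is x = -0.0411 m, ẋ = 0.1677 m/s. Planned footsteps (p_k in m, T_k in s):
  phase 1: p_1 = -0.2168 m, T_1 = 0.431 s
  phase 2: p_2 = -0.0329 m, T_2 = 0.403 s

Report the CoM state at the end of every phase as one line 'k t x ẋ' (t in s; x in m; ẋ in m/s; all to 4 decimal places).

phase 1: p=-0.2168, T=0.431, ωT=1.257744, cosh=1.900886, sinh=1.616592; start (x,ẋ)=(-0.041100, 0.167700) → end (x,ẋ)=(0.210086, 1.147650)
phase 2: p=-0.0329, T=0.403, ωT=1.176035, cosh=1.774997, sinh=1.466498; start (x,ẋ)=(0.210086, 1.147650) → end (x,ẋ)=(0.975134, 3.076943)

1 0.4310 0.2101 1.1476
2 0.8340 0.9751 3.0769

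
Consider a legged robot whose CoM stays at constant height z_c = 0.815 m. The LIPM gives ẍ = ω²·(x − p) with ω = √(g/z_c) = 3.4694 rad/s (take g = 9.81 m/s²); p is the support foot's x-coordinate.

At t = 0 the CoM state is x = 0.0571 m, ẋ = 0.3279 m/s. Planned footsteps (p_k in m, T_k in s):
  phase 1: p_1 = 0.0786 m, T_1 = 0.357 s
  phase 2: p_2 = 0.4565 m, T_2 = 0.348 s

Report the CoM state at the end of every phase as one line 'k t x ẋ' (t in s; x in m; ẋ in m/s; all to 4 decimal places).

1 0.3570 0.1878 0.4954
2 0.7050 0.1843 -0.5174

phase 1: p=0.0786, T=0.357, ωT=1.238576, cosh=1.870246, sinh=1.580449; start (x,ẋ)=(0.057100, 0.327900) → end (x,ẋ)=(0.187761, 0.495365)
phase 2: p=0.4565, T=0.348, ωT=1.207351, cosh=1.821801, sinh=1.522813; start (x,ẋ)=(0.187761, 0.495365) → end (x,ẋ)=(0.184340, -0.517358)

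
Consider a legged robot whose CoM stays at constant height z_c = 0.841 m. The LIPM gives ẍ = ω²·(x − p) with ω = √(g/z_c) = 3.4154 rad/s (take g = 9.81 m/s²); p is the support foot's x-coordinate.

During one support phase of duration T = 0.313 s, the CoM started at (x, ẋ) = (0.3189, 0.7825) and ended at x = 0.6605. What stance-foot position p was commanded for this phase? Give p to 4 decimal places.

ωT = 3.4154·0.313 = 1.069020; cosh(ωT) = 1.627935, sinh(ωT) = 1.284590
x(T) = p + (x₀−p)·cosh(ωT) + (ẋ₀/ω)·sinh(ωT) ⇒ p·(1 − cosh) = x(T) − x₀·cosh − (ẋ₀/ω)·sinh
numerator   = 0.6605 − (0.3189)·1.627935 − (0.7825/3.4154)·1.284590 = -0.152960
denominator = 1 − 1.627935 = -0.627935
p = -0.152960 / -0.627935 = 0.2436

p = 0.2436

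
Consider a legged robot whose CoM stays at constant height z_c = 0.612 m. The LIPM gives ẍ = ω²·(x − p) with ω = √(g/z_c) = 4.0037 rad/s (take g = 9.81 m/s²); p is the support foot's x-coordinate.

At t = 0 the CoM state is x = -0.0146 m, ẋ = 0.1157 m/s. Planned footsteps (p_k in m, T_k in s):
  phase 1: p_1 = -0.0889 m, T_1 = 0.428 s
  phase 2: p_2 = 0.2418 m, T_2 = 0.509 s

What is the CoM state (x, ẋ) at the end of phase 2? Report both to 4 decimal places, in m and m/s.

x = 1.1491, ẋ = 3.8008

phase 1: p=-0.0889, T=0.428, ωT=1.713584, cosh=2.864515, sinh=2.684296; start (x,ẋ)=(-0.014600, 0.115700) → end (x,ẋ)=(0.201505, 1.129935)
phase 2: p=0.2418, T=0.509, ωT=2.037883, cosh=3.902326, sinh=3.772022; start (x,ẋ)=(0.201505, 1.129935) → end (x,ẋ)=(1.149106, 3.800837)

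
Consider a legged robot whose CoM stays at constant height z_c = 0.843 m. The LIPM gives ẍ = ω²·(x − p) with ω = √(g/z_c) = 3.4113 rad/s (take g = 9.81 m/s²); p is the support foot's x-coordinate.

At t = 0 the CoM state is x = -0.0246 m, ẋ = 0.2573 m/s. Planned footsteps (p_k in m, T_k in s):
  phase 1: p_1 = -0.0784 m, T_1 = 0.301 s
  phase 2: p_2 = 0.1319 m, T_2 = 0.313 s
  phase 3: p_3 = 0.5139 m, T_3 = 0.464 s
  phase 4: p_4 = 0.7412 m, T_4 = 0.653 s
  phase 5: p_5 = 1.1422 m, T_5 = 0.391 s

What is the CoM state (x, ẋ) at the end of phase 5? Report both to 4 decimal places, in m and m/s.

phase 1: p=-0.0784, T=0.301, ωT=1.026801, cosh=1.575136, sinh=1.216985; start (x,ẋ)=(-0.024600, 0.257300) → end (x,ẋ)=(0.098134, 0.628633)
phase 2: p=0.1319, T=0.313, ωT=1.067737, cosh=1.626287, sinh=1.282502; start (x,ẋ)=(0.098134, 0.628633) → end (x,ẋ)=(0.313326, 0.874613)
phase 3: p=0.5139, T=0.464, ωT=1.582843, cosh=2.537085, sinh=2.331694; start (x,ẋ)=(0.313326, 0.874613) → end (x,ẋ)=(0.602844, 0.623583)
phase 4: p=0.7412, T=0.653, ωT=2.227579, cosh=4.692583, sinh=4.584794; start (x,ẋ)=(0.602844, 0.623583) → end (x,ẋ)=(0.930049, 0.762310)
phase 5: p=1.1422, T=0.391, ωT=1.333818, cosh=2.029489, sinh=1.766019; start (x,ẋ)=(0.930049, 0.762310) → end (x,ẋ)=(1.106287, 0.269011)

x = 1.1063, ẋ = 0.2690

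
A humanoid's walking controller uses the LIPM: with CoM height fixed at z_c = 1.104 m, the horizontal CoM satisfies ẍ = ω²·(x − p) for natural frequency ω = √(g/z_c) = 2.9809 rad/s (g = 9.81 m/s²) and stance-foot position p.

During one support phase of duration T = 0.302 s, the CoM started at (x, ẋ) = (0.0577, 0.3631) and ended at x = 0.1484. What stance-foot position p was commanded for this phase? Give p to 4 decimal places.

ωT = 2.9809·0.302 = 0.900232; cosh(ωT) = 1.433324, sinh(ωT) = 1.026849
x(T) = p + (x₀−p)·cosh(ωT) + (ẋ₀/ω)·sinh(ωT) ⇒ p·(1 − cosh) = x(T) − x₀·cosh − (ẋ₀/ω)·sinh
numerator   = 0.1484 − (0.0577)·1.433324 − (0.3631/2.9809)·1.026849 = -0.059382
denominator = 1 − 1.433324 = -0.433324
p = -0.059382 / -0.433324 = 0.1370

p = 0.1370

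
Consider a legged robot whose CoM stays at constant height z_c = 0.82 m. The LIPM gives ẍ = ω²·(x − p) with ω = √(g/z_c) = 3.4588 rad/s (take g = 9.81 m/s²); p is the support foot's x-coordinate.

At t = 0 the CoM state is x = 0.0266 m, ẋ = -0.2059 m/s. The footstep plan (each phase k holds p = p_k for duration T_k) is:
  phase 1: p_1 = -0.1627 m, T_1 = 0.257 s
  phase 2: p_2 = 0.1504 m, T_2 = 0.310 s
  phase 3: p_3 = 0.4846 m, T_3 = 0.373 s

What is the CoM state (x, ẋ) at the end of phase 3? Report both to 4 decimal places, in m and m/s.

phase 1: p=-0.1627, T=0.257, ωT=0.888912, cosh=1.421792, sinh=1.010689; start (x,ẋ)=(0.026600, -0.205900) → end (x,ẋ)=(0.046280, 0.369002)
phase 2: p=0.1504, T=0.310, ωT=1.072228, cosh=1.632064, sinh=1.289819; start (x,ẋ)=(0.046280, 0.369002) → end (x,ẋ)=(0.118073, 0.137731)
phase 3: p=0.4846, T=0.373, ωT=1.290132, cosh=1.954251, sinh=1.679017; start (x,ẋ)=(0.118073, 0.137731) → end (x,ẋ)=(-0.164826, -1.859400)

x = -0.1648, ẋ = -1.8594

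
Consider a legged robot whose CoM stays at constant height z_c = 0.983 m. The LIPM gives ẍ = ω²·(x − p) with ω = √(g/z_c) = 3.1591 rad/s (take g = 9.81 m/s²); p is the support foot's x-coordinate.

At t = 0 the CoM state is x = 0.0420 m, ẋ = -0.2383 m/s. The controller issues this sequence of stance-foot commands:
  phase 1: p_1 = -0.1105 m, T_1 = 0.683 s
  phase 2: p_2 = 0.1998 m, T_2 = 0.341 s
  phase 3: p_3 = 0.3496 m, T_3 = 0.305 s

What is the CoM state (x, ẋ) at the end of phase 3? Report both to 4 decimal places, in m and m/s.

phase 1: p=-0.1105, T=0.683, ωT=2.157665, cosh=4.383256, sinh=4.267661; start (x,ẋ)=(0.042000, -0.238300) → end (x,ẋ)=(0.236025, 1.011470)
phase 2: p=0.1998, T=0.341, ωT=1.077253, cosh=1.638566, sinh=1.298036; start (x,ẋ)=(0.236025, 1.011470) → end (x,ẋ)=(0.674757, 1.805904)
phase 3: p=0.3496, T=0.305, ωT=0.963526, cosh=1.501233, sinh=1.119687; start (x,ẋ)=(0.674757, 1.805904) → end (x,ẋ)=(1.477808, 3.861230)

x = 1.4778, ẋ = 3.8612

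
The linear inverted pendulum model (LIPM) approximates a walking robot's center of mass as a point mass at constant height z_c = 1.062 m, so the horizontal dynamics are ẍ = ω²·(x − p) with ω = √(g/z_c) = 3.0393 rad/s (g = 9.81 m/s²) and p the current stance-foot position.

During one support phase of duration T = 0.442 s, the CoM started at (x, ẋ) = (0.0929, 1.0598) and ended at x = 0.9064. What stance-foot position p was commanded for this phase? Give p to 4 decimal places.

ωT = 3.0393·0.442 = 1.343371; cosh(ωT) = 2.046451, sinh(ωT) = 1.785487
x(T) = p + (x₀−p)·cosh(ωT) + (ẋ₀/ω)·sinh(ωT) ⇒ p·(1 − cosh) = x(T) − x₀·cosh − (ẋ₀/ω)·sinh
numerator   = 0.9064 − (0.0929)·2.046451 − (1.0598/3.0393)·1.785487 = 0.093688
denominator = 1 − 2.046451 = -1.046451
p = 0.093688 / -1.046451 = -0.0895

p = -0.0895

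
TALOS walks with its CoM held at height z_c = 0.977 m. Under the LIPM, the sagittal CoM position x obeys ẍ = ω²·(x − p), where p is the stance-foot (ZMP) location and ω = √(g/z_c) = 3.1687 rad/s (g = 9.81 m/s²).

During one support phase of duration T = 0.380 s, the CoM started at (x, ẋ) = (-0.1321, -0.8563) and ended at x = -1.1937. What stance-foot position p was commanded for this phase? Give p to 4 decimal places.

p = 0.6657

ωT = 3.1687·0.380 = 1.204106; cosh(ωT) = 1.816869, sinh(ωT) = 1.516909
x(T) = p + (x₀−p)·cosh(ωT) + (ẋ₀/ω)·sinh(ωT) ⇒ p·(1 − cosh) = x(T) − x₀·cosh − (ẋ₀/ω)·sinh
numerator   = -1.1937 − (-0.1321)·1.816869 − (-0.8563/3.1687)·1.516909 = -0.543767
denominator = 1 − 1.816869 = -0.816869
p = -0.543767 / -0.816869 = 0.6657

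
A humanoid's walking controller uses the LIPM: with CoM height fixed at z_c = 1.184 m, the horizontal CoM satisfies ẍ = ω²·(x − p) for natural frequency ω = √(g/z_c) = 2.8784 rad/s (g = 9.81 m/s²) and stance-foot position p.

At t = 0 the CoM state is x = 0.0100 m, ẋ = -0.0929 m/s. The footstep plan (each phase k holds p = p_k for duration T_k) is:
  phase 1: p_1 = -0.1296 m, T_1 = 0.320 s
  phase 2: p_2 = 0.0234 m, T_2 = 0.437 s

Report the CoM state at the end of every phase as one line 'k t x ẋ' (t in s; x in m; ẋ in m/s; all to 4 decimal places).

phase 1: p=-0.1296, T=0.320, ωT=0.921088, cosh=1.455054, sinh=1.056968; start (x,ẋ)=(0.010000, -0.092900) → end (x,ẋ)=(0.039412, 0.289541)
phase 2: p=0.0234, T=0.437, ωT=1.257861, cosh=1.901075, sinh=1.616813; start (x,ẋ)=(0.039412, 0.289541) → end (x,ẋ)=(0.216477, 0.624957)

1 0.3200 0.0394 0.2895
2 0.7570 0.2165 0.6250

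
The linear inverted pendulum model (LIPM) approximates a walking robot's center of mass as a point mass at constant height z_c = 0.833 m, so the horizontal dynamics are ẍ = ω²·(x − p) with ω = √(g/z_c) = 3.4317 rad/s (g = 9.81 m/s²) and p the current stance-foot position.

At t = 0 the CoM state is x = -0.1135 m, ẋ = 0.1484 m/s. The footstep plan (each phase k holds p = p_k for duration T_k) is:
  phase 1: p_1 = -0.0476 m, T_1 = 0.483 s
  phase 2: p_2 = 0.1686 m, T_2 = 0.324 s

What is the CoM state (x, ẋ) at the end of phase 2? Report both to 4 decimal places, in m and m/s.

phase 1: p=-0.0476, T=0.483, ωT=1.657511, cosh=2.718425, sinh=2.527812; start (x,ẋ)=(-0.113500, 0.148400) → end (x,ẋ)=(-0.117432, -0.168248)
phase 2: p=0.1686, T=0.324, ωT=1.111871, cosh=1.684492, sinh=1.355549; start (x,ẋ)=(-0.117432, -0.168248) → end (x,ẋ)=(-0.379678, -1.613986)

x = -0.3797, ẋ = -1.6140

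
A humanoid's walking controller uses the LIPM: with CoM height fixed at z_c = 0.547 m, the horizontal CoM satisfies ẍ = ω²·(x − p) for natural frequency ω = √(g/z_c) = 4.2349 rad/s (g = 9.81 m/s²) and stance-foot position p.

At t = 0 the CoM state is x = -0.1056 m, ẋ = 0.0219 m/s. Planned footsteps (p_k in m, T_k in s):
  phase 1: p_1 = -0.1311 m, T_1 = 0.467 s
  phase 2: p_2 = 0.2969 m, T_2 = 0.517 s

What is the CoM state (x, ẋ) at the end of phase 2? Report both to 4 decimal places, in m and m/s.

phase 1: p=-0.1311, T=0.467, ωT=1.977698, cosh=3.682239, sinh=3.543852; start (x,ẋ)=(-0.105600, 0.021900) → end (x,ẋ)=(-0.018877, 0.463341)
phase 2: p=0.2969, T=0.517, ωT=2.189443, cosh=4.521110, sinh=4.409131; start (x,ẋ)=(-0.018877, 0.463341) → end (x,ẋ)=(-0.648356, -3.801433)

x = -0.6484, ẋ = -3.8014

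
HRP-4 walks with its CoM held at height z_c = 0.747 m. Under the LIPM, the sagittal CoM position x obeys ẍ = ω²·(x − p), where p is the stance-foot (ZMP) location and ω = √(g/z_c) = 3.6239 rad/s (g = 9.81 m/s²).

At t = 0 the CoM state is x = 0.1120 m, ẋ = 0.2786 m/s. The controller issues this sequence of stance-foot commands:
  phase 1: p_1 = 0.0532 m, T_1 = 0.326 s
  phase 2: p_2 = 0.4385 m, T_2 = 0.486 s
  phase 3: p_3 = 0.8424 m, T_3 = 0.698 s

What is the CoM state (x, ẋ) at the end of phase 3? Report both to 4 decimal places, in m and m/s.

phase 1: p=0.0532, T=0.326, ωT=1.181391, cosh=1.782878, sinh=1.476027; start (x,ẋ)=(0.112000, 0.278600) → end (x,ẋ)=(0.271508, 0.811230)
phase 2: p=0.4385, T=0.486, ωT=1.761215, cosh=2.995671, sinh=2.823835; start (x,ẋ)=(0.271508, 0.811230) → end (x,ẋ)=(0.570378, 0.721298)
phase 3: p=0.8424, T=0.698, ωT=2.529482, cosh=6.313354, sinh=6.233654; start (x,ẋ)=(0.570378, 0.721298) → end (x,ẋ)=(0.365769, -1.591209)

x = 0.3658, ẋ = -1.5912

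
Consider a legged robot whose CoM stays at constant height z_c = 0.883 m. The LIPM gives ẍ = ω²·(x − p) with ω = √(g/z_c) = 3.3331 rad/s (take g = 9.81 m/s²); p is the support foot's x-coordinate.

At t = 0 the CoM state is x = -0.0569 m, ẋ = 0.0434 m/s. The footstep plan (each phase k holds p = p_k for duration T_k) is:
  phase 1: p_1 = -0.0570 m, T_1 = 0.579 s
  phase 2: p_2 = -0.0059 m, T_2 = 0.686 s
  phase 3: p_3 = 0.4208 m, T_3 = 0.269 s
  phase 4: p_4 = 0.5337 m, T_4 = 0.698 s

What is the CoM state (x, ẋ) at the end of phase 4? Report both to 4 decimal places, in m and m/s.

phase 1: p=-0.0570, T=0.579, ωT=1.929865, cosh=3.516874, sinh=3.371706; start (x,ẋ)=(-0.056900, 0.043400) → end (x,ẋ)=(-0.012746, 0.153756)
phase 2: p=-0.0059, T=0.686, ωT=2.286507, cosh=4.971061, sinh=4.869440; start (x,ẋ)=(-0.012746, 0.153756) → end (x,ẋ)=(0.184698, 0.653224)
phase 3: p=0.4208, T=0.269, ωT=0.896604, cosh=1.429608, sinh=1.021656; start (x,ẋ)=(0.184698, 0.653224) → end (x,ẋ)=(0.283491, 0.129860)
phase 4: p=0.5337, T=0.698, ωT=2.326504, cosh=5.169854, sinh=5.072217; start (x,ẋ)=(0.283491, 0.129860) → end (x,ẋ)=(-0.562226, -3.558727)

x = -0.5622, ẋ = -3.5587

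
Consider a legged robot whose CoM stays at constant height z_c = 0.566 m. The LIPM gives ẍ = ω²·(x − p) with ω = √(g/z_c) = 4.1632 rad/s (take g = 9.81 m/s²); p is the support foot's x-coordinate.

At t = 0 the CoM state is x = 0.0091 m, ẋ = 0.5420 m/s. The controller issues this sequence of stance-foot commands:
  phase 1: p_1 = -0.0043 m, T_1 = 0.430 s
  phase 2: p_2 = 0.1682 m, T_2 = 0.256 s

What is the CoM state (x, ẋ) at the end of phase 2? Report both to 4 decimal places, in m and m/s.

phase 1: p=-0.0043, T=0.430, ωT=1.790176, cosh=3.078719, sinh=2.911788; start (x,ẋ)=(0.009100, 0.542000) → end (x,ẋ)=(0.416036, 1.831105)
phase 2: p=0.1682, T=0.256, ωT=1.065779, cosh=1.623780, sinh=1.279320; start (x,ẋ)=(0.416036, 1.831105) → end (x,ẋ)=(1.133315, 4.293300)

x = 1.1333, ẋ = 4.2933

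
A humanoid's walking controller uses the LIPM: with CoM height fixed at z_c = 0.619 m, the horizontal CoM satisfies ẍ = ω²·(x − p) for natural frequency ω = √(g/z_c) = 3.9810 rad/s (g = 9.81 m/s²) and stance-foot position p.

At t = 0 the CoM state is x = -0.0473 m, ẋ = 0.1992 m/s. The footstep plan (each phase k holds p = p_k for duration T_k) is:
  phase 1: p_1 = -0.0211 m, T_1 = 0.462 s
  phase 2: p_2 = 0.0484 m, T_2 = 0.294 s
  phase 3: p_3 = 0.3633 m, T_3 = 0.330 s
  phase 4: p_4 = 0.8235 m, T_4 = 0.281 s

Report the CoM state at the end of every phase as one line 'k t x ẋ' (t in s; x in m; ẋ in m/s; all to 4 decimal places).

phase 1: p=-0.0211, T=0.462, ωT=1.839222, cosh=3.225291, sinh=3.066350; start (x,ẋ)=(-0.047300, 0.199200) → end (x,ẋ)=(0.047830, 0.322651)
phase 2: p=0.0484, T=0.294, ωT=1.170414, cosh=1.766783, sinh=1.456544; start (x,ẋ)=(0.047830, 0.322651) → end (x,ẋ)=(0.165443, 0.566751)
phase 3: p=0.3633, T=0.330, ωT=1.313730, cosh=1.994420, sinh=1.725604; start (x,ẋ)=(0.165443, 0.566751) → end (x,ẋ)=(0.214355, -0.228863)
phase 4: p=0.8235, T=0.281, ωT=1.118661, cosh=1.693735, sinh=1.367018; start (x,ẋ)=(0.214355, -0.228863) → end (x,ẋ)=(-0.286819, -3.702662)

1 0.4620 0.0478 0.3227
2 0.7560 0.1654 0.5668
3 1.0860 0.2144 -0.2289
4 1.3670 -0.2868 -3.7027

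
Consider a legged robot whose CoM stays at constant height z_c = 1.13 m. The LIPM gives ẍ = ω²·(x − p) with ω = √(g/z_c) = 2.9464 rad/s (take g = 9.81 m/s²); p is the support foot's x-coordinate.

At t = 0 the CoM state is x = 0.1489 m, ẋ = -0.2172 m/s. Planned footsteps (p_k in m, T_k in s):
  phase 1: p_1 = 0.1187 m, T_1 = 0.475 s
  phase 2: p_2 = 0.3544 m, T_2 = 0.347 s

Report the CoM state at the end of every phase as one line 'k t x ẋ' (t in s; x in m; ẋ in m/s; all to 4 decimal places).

1 0.4750 0.0433 -0.2976
2 0.8220 -0.2562 -1.5763

phase 1: p=0.1187, T=0.475, ωT=1.399540, cosh=2.150023, sinh=1.903312; start (x,ẋ)=(0.148900, -0.217200) → end (x,ẋ)=(0.043324, -0.297626)
phase 2: p=0.3544, T=0.347, ωT=1.022401, cosh=1.569795, sinh=1.210065; start (x,ẋ)=(0.043324, -0.297626) → end (x,ẋ)=(-0.256158, -1.576302)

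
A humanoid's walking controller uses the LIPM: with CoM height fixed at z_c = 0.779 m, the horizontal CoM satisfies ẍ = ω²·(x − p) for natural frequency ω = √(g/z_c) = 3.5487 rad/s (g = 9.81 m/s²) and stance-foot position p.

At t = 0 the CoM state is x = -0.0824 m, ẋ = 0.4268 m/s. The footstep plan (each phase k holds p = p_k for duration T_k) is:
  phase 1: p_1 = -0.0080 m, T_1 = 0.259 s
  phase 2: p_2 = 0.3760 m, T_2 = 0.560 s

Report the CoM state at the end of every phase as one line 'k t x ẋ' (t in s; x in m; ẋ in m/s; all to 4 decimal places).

phase 1: p=-0.0080, T=0.259, ωT=0.919113, cosh=1.452969, sinh=1.054097; start (x,ẋ)=(-0.082400, 0.426800) → end (x,ẋ)=(0.010675, 0.341821)
phase 2: p=0.3760, T=0.560, ωT=1.987272, cosh=3.716337, sinh=3.579268; start (x,ẋ)=(0.010675, 0.341821) → end (x,ẋ)=(-0.636906, -3.369947)

1 0.2590 0.0107 0.3418
2 0.8190 -0.6369 -3.3699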